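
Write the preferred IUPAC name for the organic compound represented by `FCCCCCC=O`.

Counting along the main chain through the –CHO group gives 6 carbons: the parent is hexane.
The highest-priority functional group is an aldehyde (terminal –CHO), so the name ends in -al.
Number the chain so that the aldehyde carbon is C-1 by definition.
This places a fluoro group at C-6.
Putting it together: 6-fluorohexanal.

6-fluorohexanal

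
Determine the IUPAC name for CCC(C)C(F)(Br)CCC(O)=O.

Counting along the main chain through the –COOH group gives 7 carbons: the parent is heptane.
The highest-priority functional group is a carboxylic acid (terminal –COOH), so the name ends in -oic acid.
The numbering direction is chosen so that the carboxylic acid carbon is C-1 by definition.
That gives a bromo group at C-4; a fluoro group at C-4; a methyl group at C-5.
The substituents are ordered alphabetically, ignoring any di-/tri- multipliers.
The name is 4-bromo-4-fluoro-5-methylheptanoic acid.

4-bromo-4-fluoro-5-methylheptanoic acid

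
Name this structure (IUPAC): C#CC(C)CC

Counting along the main chain through the multiple bond gives 5 carbons: the parent is pentane.
The chain contains a C≡C triple bond, so the unsaturation ending is -yne.
The numbering direction is chosen so that numbering from this end puts the triple bond at C-1 rather than C-4.
This places the triple bond between C-1 and C-2; a methyl group at C-3.
Putting it together: 3-methylpent-1-yne.

3-methylpent-1-yne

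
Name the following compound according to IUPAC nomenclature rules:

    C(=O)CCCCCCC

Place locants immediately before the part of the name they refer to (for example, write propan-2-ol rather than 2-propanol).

Counting along the main chain through the –CHO group gives 8 carbons: the parent is octane.
The principal characteristic group is an aldehyde (terminal –CHO), named with the suffix -al.
Choose the numbering such that the aldehyde carbon is C-1 by definition.
Putting it together: octanal.

octanal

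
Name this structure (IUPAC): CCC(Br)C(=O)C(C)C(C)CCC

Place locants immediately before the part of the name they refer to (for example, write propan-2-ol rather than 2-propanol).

3-bromo-5,6-dimethylnonan-4-one

The longest carbon chain that includes the carbonyl has 9 carbons, so the parent hydride is nonane.
The principal characteristic group is a ketone (C=O on an internal carbon), named with the suffix -one.
Number the chain so that numbering from this end puts the carbonyl group at C-4 rather than C-6.
With this numbering: the carbonyl at C-4; a bromo group at C-3; methyl groups at C-5 and C-6.
The substituents are ordered alphabetically, ignoring any di-/tri- multipliers.
The name is 3-bromo-5,6-dimethylnonan-4-one.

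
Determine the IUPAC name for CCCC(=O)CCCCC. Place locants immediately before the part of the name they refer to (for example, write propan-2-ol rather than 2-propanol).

nonan-4-one

The longest chain bearing the carbonyl is 9 carbons long (nonane).
The principal characteristic group is a ketone (C=O on an internal carbon), named with the suffix -one.
Number the chain so that numbering from this end puts the carbonyl group at C-4 rather than C-6.
This places the carbonyl at C-4.
Assembling the pieces gives nonan-4-one.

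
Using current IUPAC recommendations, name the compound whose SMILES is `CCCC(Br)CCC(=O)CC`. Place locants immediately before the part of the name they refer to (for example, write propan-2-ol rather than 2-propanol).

6-bromononan-3-one

The longest carbon chain that includes the carbonyl has 9 carbons, so the parent hydride is nonane.
The highest-priority functional group is a ketone (C=O on an internal carbon), so the name ends in -one.
Choose the numbering such that numbering from this end puts the carbonyl group at C-3 rather than C-7.
That gives the carbonyl at C-3; a bromo group at C-6.
Assembling the pieces gives 6-bromononan-3-one.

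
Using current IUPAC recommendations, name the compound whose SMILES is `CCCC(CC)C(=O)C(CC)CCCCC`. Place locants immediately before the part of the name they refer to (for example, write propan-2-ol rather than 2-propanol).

The longest chain bearing the carbonyl is 11 carbons long (undecane).
The principal characteristic group is a ketone (C=O on an internal carbon), named with the suffix -one.
Number the chain so that numbering from this end puts the carbonyl group at C-5 rather than C-7.
That gives the carbonyl at C-5; ethyl groups at C-4 and C-6.
The name is 4,6-diethylundecan-5-one.

4,6-diethylundecan-5-one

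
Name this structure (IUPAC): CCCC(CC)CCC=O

The longest chain bearing the –CHO group is 7 carbons long (heptane).
The highest-priority functional group is an aldehyde (terminal –CHO), so the name ends in -al.
Number the chain so that the aldehyde carbon is C-1 by definition.
With this numbering: an ethyl group at C-4.
The name is 4-ethylheptanal.

4-ethylheptanal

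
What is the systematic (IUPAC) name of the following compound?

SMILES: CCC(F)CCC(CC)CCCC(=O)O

The longest chain bearing the –COOH group is 10 carbons long (decane).
The principal characteristic group is a carboxylic acid (terminal –COOH), named with the suffix -oic acid.
Choose the numbering such that the carboxylic acid carbon is C-1 by definition.
With this numbering: an ethyl group at C-5; a fluoro group at C-8.
Substituent prefixes are cited in alphabetical order (multiplying prefixes like di-/tri- are ignored for ordering).
Assembling the pieces gives 5-ethyl-8-fluorodecanoic acid.

5-ethyl-8-fluorodecanoic acid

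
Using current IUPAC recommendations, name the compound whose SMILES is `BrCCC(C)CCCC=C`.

8-bromo-6-methyloct-1-ene

The longest chain bearing the multiple bond is 8 carbons long (octane).
A C=C double bond in the chain gives the infix -ene-.
The numbering direction is chosen so that numbering from this end puts the double bond at C-1 rather than C-7.
This places the double bond between C-1 and C-2; a bromo group at C-8; a methyl group at C-6.
The substituents are ordered alphabetically, ignoring any di-/tri- multipliers.
Putting it together: 8-bromo-6-methyloct-1-ene.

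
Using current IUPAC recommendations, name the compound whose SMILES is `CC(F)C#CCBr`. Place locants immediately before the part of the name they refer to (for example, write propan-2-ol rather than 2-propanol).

The longest carbon chain that includes the multiple bond has 5 carbons, so the parent hydride is pentane.
There is one C≡C triple bond, indicated by the ending -yne.
Number the chain so that numbering from this end puts the triple bond at C-2 rather than C-3.
With this numbering: the triple bond between C-2 and C-3; a bromo group at C-1; a fluoro group at C-4.
The substituents are ordered alphabetically, ignoring any di-/tri- multipliers.
Assembling the pieces gives 1-bromo-4-fluoropent-2-yne.

1-bromo-4-fluoropent-2-yne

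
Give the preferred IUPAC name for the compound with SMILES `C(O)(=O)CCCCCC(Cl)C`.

7-chlorooctanoic acid

The longest chain bearing the –COOH group is 8 carbons long (octane).
The principal characteristic group is a carboxylic acid (terminal –COOH), named with the suffix -oic acid.
Choose the numbering such that the carboxylic acid carbon is C-1 by definition.
With this numbering: a chloro group at C-7.
The name is 7-chlorooctanoic acid.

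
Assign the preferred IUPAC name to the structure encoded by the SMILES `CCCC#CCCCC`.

non-4-yne

The longest carbon chain that includes the multiple bond has 9 carbons, so the parent hydride is nonane.
There is one C≡C triple bond, indicated by the ending -yne.
Choose the numbering such that numbering from this end puts the triple bond at C-4 rather than C-5.
That gives the triple bond between C-4 and C-5.
Assembling the pieces gives non-4-yne.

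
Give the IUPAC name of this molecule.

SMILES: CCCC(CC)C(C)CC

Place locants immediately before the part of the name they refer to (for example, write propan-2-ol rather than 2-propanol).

The longest continuous carbon chain has 7 atoms, so the parent hydride is heptane.
The numbering direction is chosen so that the substituent locant set {3,4} is lower than {4,5} at the first point of difference.
That gives an ethyl group at C-4; a methyl group at C-3.
The substituents are ordered alphabetically, ignoring any di-/tri- multipliers.
Assembling the pieces gives 4-ethyl-3-methylheptane.

4-ethyl-3-methylheptane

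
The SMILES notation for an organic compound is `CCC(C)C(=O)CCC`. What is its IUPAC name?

Counting along the main chain through the carbonyl gives 7 carbons: the parent is heptane.
A ketone (C=O on an internal carbon) is the principal characteristic group, giving the suffix -one.
The numbering direction is chosen so that the substituent locant set {3} is lower than {5} at the first point of difference.
With this numbering: the carbonyl at C-4; a methyl group at C-3.
The name is 3-methylheptan-4-one.

3-methylheptan-4-one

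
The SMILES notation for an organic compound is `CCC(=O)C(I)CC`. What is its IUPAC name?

4-iodohexan-3-one

Counting along the main chain through the carbonyl gives 6 carbons: the parent is hexane.
A ketone (C=O on an internal carbon) is the principal characteristic group, giving the suffix -one.
Choose the numbering such that numbering from this end puts the carbonyl group at C-3 rather than C-4.
With this numbering: the carbonyl at C-3; an iodo group at C-4.
Putting it together: 4-iodohexan-3-one.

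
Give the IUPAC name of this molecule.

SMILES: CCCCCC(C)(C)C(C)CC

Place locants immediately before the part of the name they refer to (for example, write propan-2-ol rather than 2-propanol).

The longest continuous carbon chain has 9 atoms, so the parent hydride is nonane.
Choose the numbering such that the substituent locant set {3,4,4} is lower than {6,6,7} at the first point of difference.
This places methyl groups at C-3 and C-4 (×2).
Putting it together: 3,4,4-trimethylnonane.

3,4,4-trimethylnonane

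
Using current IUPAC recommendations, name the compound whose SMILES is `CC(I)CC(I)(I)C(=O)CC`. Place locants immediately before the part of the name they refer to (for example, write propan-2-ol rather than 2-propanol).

4,4,6-triiodoheptan-3-one

The longest chain bearing the carbonyl is 7 carbons long (heptane).
A ketone (C=O on an internal carbon) is the principal characteristic group, giving the suffix -one.
The numbering direction is chosen so that numbering from this end puts the carbonyl group at C-3 rather than C-5.
That gives the carbonyl at C-3; iodo groups at C-4 (×2) and C-6.
Putting it together: 4,4,6-triiodoheptan-3-one.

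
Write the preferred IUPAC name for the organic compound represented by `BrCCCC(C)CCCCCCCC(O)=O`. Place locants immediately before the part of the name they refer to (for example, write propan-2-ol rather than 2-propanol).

The longest carbon chain that includes the –COOH group has 12 carbons, so the parent hydride is dodecane.
A carboxylic acid (terminal –COOH) is the principal characteristic group, giving the suffix -oic acid.
Choose the numbering such that the carboxylic acid carbon is C-1 by definition.
This places a bromo group at C-12; a methyl group at C-9.
The substituents are ordered alphabetically, ignoring any di-/tri- multipliers.
Putting it together: 12-bromo-9-methyldodecanoic acid.

12-bromo-9-methyldodecanoic acid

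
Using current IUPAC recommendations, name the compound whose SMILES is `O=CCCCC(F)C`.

5-fluorohexanal

The longest carbon chain that includes the –CHO group has 6 carbons, so the parent hydride is hexane.
The highest-priority functional group is an aldehyde (terminal –CHO), so the name ends in -al.
Number the chain so that the aldehyde carbon is C-1 by definition.
With this numbering: a fluoro group at C-5.
Assembling the pieces gives 5-fluorohexanal.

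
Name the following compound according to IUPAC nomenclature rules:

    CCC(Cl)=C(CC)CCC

3-chloro-4-ethylhept-3-ene

The longest carbon chain that includes the multiple bond has 7 carbons, so the parent hydride is heptane.
There is one C=C double bond, indicated by the ending -ene.
Choose the numbering such that numbering from this end puts the double bond at C-3 rather than C-4.
With this numbering: the double bond between C-3 and C-4; a chloro group at C-3; an ethyl group at C-4.
Substituent prefixes are cited in alphabetical order (multiplying prefixes like di-/tri- are ignored for ordering).
Assembling the pieces gives 3-chloro-4-ethylhept-3-ene.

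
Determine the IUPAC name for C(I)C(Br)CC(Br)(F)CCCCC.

2,4-dibromo-4-fluoro-1-iodononane

The longest continuous carbon chain has 9 atoms, so the parent hydride is nonane.
Choose the numbering such that the substituent locant set {1,2,4,4} is lower than {6,6,8,9} at the first point of difference.
That gives bromo groups at C-2 and C-4; a fluoro group at C-4; an iodo group at C-1.
Substituent prefixes are cited in alphabetical order (multiplying prefixes like di-/tri- are ignored for ordering).
Putting it together: 2,4-dibromo-4-fluoro-1-iodononane.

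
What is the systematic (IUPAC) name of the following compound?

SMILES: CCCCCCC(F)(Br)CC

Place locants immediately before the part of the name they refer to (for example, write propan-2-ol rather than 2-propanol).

3-bromo-3-fluorononane

The longest carbon chain is 9 atoms: the parent is nonane.
Choose the numbering such that the substituent locant set {3,3} is lower than {7,7} at the first point of difference.
With this numbering: a bromo group at C-3; a fluoro group at C-3.
Prefixes are listed alphabetically: bromo, fluoro.
Assembling the pieces gives 3-bromo-3-fluorononane.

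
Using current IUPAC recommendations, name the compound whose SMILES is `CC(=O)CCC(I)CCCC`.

5-iodononan-2-one

The longest chain bearing the carbonyl is 9 carbons long (nonane).
A ketone (C=O on an internal carbon) is the principal characteristic group, giving the suffix -one.
Choose the numbering such that numbering from this end puts the carbonyl group at C-2 rather than C-8.
With this numbering: the carbonyl at C-2; an iodo group at C-5.
Putting it together: 5-iodononan-2-one.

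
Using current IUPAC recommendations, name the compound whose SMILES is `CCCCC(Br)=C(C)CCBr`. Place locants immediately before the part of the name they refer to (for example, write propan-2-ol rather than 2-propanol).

1,4-dibromo-3-methyloct-3-ene

The longest carbon chain that includes the multiple bond has 8 carbons, so the parent hydride is octane.
There is one C=C double bond, indicated by the ending -ene.
The numbering direction is chosen so that numbering from this end puts the double bond at C-3 rather than C-5.
With this numbering: the double bond between C-3 and C-4; bromo groups at C-1 and C-4; a methyl group at C-3.
Prefixes are listed alphabetically: bromo, methyl.
Putting it together: 1,4-dibromo-3-methyloct-3-ene.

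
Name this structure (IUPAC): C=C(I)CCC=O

The longest chain bearing the –CHO group and the multiple bond is 5 carbons long (pentane).
An aldehyde (terminal –CHO) is the principal characteristic group, giving the suffix -al.
There is one C=C double bond, indicated by the ending -ene.
Number the chain so that the aldehyde carbon is C-1 by definition.
That gives the double bond between C-4 and C-5; an iodo group at C-4.
The name is 4-iodopent-4-enal.

4-iodopent-4-enal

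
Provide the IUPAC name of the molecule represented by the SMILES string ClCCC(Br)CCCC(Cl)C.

3-bromo-1,7-dichlorooctane

The longest continuous carbon chain has 8 atoms, so the parent hydride is octane.
Number the chain so that the substituent locant set {1,3,7} is lower than {2,6,8} at the first point of difference.
That gives a bromo group at C-3; chloro groups at C-1 and C-7.
Substituent prefixes are cited in alphabetical order (multiplying prefixes like di-/tri- are ignored for ordering).
The name is 3-bromo-1,7-dichlorooctane.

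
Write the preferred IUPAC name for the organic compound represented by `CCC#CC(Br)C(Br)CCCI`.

5,6-dibromo-9-iodonon-3-yne

The longest carbon chain that includes the multiple bond has 9 carbons, so the parent hydride is nonane.
The chain contains a C≡C triple bond, so the unsaturation ending is -yne.
Number the chain so that numbering from this end puts the triple bond at C-3 rather than C-6.
With this numbering: the triple bond between C-3 and C-4; bromo groups at C-5 and C-6; an iodo group at C-9.
The substituents are ordered alphabetically, ignoring any di-/tri- multipliers.
The name is 5,6-dibromo-9-iodonon-3-yne.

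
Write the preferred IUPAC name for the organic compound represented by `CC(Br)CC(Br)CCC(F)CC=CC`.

Counting along the main chain through the multiple bond gives 11 carbons: the parent is undecane.
The chain contains a C=C double bond, so the unsaturation ending is -ene.
Number the chain so that numbering from this end puts the double bond at C-2 rather than C-9.
This places the double bond between C-2 and C-3; bromo groups at C-8 and C-10; a fluoro group at C-5.
The substituents are ordered alphabetically, ignoring any di-/tri- multipliers.
The name is 8,10-dibromo-5-fluoroundec-2-ene.

8,10-dibromo-5-fluoroundec-2-ene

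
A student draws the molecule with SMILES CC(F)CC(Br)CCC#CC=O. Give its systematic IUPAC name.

Counting along the main chain through the –CHO group and the multiple bond gives 9 carbons: the parent is nonane.
An aldehyde (terminal –CHO) is the principal characteristic group, giving the suffix -al.
The chain contains a C≡C triple bond, so the unsaturation ending is -yne.
The numbering direction is chosen so that the aldehyde carbon is C-1 by definition.
This places the triple bond between C-2 and C-3; a bromo group at C-6; a fluoro group at C-8.
Prefixes are listed alphabetically: bromo, fluoro.
Assembling the pieces gives 6-bromo-8-fluoronon-2-ynal.

6-bromo-8-fluoronon-2-ynal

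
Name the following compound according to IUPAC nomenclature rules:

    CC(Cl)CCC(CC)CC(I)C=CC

9-chloro-6-ethyl-4-iododec-2-ene

The longest carbon chain that includes the multiple bond has 10 carbons, so the parent hydride is decane.
There is one C=C double bond, indicated by the ending -ene.
Number the chain so that numbering from this end puts the double bond at C-2 rather than C-8.
That gives the double bond between C-2 and C-3; a chloro group at C-9; an ethyl group at C-6; an iodo group at C-4.
Prefixes are listed alphabetically: chloro, ethyl, iodo.
Putting it together: 9-chloro-6-ethyl-4-iododec-2-ene.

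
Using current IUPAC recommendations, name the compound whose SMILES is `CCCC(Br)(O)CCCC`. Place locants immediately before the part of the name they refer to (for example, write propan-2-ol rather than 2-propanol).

Counting along the main chain through the –OH group gives 8 carbons: the parent is octane.
An alcohol (–OH) is the principal characteristic group, giving the suffix -ol.
Choose the numbering such that numbering from this end puts the hydroxyl group at C-4 rather than C-5.
This places the hydroxyl at C-4; a bromo group at C-4.
Putting it together: 4-bromooctan-4-ol.

4-bromooctan-4-ol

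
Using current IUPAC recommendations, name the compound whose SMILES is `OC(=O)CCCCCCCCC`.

decanoic acid

Counting along the main chain through the –COOH group gives 10 carbons: the parent is decane.
The highest-priority functional group is a carboxylic acid (terminal –COOH), so the name ends in -oic acid.
Choose the numbering such that the carboxylic acid carbon is C-1 by definition.
Putting it together: decanoic acid.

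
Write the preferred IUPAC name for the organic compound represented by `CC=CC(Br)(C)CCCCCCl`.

4-bromo-9-chloro-4-methylnon-2-ene

Counting along the main chain through the multiple bond gives 9 carbons: the parent is nonane.
There is one C=C double bond, indicated by the ending -ene.
Number the chain so that numbering from this end puts the double bond at C-2 rather than C-7.
With this numbering: the double bond between C-2 and C-3; a bromo group at C-4; a chloro group at C-9; a methyl group at C-4.
Substituent prefixes are cited in alphabetical order (multiplying prefixes like di-/tri- are ignored for ordering).
Putting it together: 4-bromo-9-chloro-4-methylnon-2-ene.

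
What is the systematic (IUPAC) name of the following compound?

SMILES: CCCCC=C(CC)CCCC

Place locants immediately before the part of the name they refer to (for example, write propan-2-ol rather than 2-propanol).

5-ethyldec-5-ene

The longest carbon chain that includes the multiple bond has 10 carbons, so the parent hydride is decane.
There is one C=C double bond, indicated by the ending -ene.
Choose the numbering such that the substituent locant set {5} is lower than {6} at the first point of difference.
That gives the double bond between C-5 and C-6; an ethyl group at C-5.
Assembling the pieces gives 5-ethyldec-5-ene.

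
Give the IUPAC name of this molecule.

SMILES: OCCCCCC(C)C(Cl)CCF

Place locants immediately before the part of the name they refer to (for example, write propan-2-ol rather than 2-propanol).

7-chloro-9-fluoro-6-methylnonan-1-ol

The longest chain bearing the –OH group is 9 carbons long (nonane).
An alcohol (–OH) is the principal characteristic group, giving the suffix -ol.
The numbering direction is chosen so that numbering from this end puts the hydroxyl group at C-1 rather than C-9.
This places the hydroxyl at C-1; a chloro group at C-7; a fluoro group at C-9; a methyl group at C-6.
Prefixes are listed alphabetically: chloro, fluoro, methyl.
Assembling the pieces gives 7-chloro-9-fluoro-6-methylnonan-1-ol.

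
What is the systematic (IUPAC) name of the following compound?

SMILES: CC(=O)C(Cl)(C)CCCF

The longest chain bearing the carbonyl is 6 carbons long (hexane).
A ketone (C=O on an internal carbon) is the principal characteristic group, giving the suffix -one.
Choose the numbering such that numbering from this end puts the carbonyl group at C-2 rather than C-5.
With this numbering: the carbonyl at C-2; a chloro group at C-3; a fluoro group at C-6; a methyl group at C-3.
Prefixes are listed alphabetically: chloro, fluoro, methyl.
Assembling the pieces gives 3-chloro-6-fluoro-3-methylhexan-2-one.

3-chloro-6-fluoro-3-methylhexan-2-one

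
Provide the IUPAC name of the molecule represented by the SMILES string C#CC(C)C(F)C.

4-fluoro-3-methylpent-1-yne

The longest carbon chain that includes the multiple bond has 5 carbons, so the parent hydride is pentane.
There is one C≡C triple bond, indicated by the ending -yne.
Number the chain so that numbering from this end puts the triple bond at C-1 rather than C-4.
That gives the triple bond between C-1 and C-2; a fluoro group at C-4; a methyl group at C-3.
Substituent prefixes are cited in alphabetical order (multiplying prefixes like di-/tri- are ignored for ordering).
Putting it together: 4-fluoro-3-methylpent-1-yne.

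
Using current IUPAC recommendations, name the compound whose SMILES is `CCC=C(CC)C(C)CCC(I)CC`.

The longest chain bearing the multiple bond is 10 carbons long (decane).
The chain contains a C=C double bond, so the unsaturation ending is -ene.
The numbering direction is chosen so that numbering from this end puts the double bond at C-3 rather than C-7.
That gives the double bond between C-3 and C-4; an ethyl group at C-4; an iodo group at C-8; a methyl group at C-5.
Prefixes are listed alphabetically: ethyl, iodo, methyl.
Putting it together: 4-ethyl-8-iodo-5-methyldec-3-ene.

4-ethyl-8-iodo-5-methyldec-3-ene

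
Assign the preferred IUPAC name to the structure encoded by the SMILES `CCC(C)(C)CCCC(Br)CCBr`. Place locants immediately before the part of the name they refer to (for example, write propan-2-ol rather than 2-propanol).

The parent chain contains 9 carbons (nonane).
Number the chain so that the substituent locant set {1,3,7,7} is lower than {3,3,7,9} at the first point of difference.
This places bromo groups at C-1 and C-3; two methyl groups at C-7.
Substituent prefixes are cited in alphabetical order (multiplying prefixes like di-/tri- are ignored for ordering).
The name is 1,3-dibromo-7,7-dimethylnonane.

1,3-dibromo-7,7-dimethylnonane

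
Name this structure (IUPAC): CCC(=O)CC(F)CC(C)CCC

5-fluoro-7-methyldecan-3-one

The longest carbon chain that includes the carbonyl has 10 carbons, so the parent hydride is decane.
The highest-priority functional group is a ketone (C=O on an internal carbon), so the name ends in -one.
Choose the numbering such that numbering from this end puts the carbonyl group at C-3 rather than C-8.
This places the carbonyl at C-3; a fluoro group at C-5; a methyl group at C-7.
Prefixes are listed alphabetically: fluoro, methyl.
The name is 5-fluoro-7-methyldecan-3-one.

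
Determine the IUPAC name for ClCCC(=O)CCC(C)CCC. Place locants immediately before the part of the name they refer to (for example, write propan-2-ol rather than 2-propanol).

The longest chain bearing the carbonyl is 9 carbons long (nonane).
A ketone (C=O on an internal carbon) is the principal characteristic group, giving the suffix -one.
Number the chain so that numbering from this end puts the carbonyl group at C-3 rather than C-7.
That gives the carbonyl at C-3; a chloro group at C-1; a methyl group at C-6.
Prefixes are listed alphabetically: chloro, methyl.
Putting it together: 1-chloro-6-methylnonan-3-one.

1-chloro-6-methylnonan-3-one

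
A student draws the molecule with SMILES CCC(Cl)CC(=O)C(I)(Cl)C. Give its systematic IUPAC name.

2,5-dichloro-2-iodoheptan-3-one

Counting along the main chain through the carbonyl gives 7 carbons: the parent is heptane.
The principal characteristic group is a ketone (C=O on an internal carbon), named with the suffix -one.
Number the chain so that numbering from this end puts the carbonyl group at C-3 rather than C-5.
With this numbering: the carbonyl at C-3; chloro groups at C-2 and C-5; an iodo group at C-2.
The substituents are ordered alphabetically, ignoring any di-/tri- multipliers.
Assembling the pieces gives 2,5-dichloro-2-iodoheptan-3-one.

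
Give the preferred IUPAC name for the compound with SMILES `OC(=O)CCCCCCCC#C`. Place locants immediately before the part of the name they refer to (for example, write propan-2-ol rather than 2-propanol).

dec-9-ynoic acid

Counting along the main chain through the –COOH group and the multiple bond gives 10 carbons: the parent is decane.
The highest-priority functional group is a carboxylic acid (terminal –COOH), so the name ends in -oic acid.
The chain contains a C≡C triple bond, so the unsaturation ending is -yne.
Choose the numbering such that the carboxylic acid carbon is C-1 by definition.
That gives the triple bond between C-9 and C-10.
Putting it together: dec-9-ynoic acid.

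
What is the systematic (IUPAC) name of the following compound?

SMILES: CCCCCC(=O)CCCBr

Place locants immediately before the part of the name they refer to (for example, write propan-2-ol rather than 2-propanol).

The longest chain bearing the carbonyl is 9 carbons long (nonane).
The highest-priority functional group is a ketone (C=O on an internal carbon), so the name ends in -one.
Choose the numbering such that numbering from this end puts the carbonyl group at C-4 rather than C-6.
That gives the carbonyl at C-4; a bromo group at C-1.
Assembling the pieces gives 1-bromononan-4-one.

1-bromononan-4-one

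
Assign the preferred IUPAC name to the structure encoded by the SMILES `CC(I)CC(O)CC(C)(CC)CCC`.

6-ethyl-2-iodo-6-methylnonan-4-ol

The longest chain bearing the –OH group is 9 carbons long (nonane).
The principal characteristic group is an alcohol (–OH), named with the suffix -ol.
Choose the numbering such that numbering from this end puts the hydroxyl group at C-4 rather than C-6.
That gives the hydroxyl at C-4; an ethyl group at C-6; an iodo group at C-2; a methyl group at C-6.
Substituent prefixes are cited in alphabetical order (multiplying prefixes like di-/tri- are ignored for ordering).
Assembling the pieces gives 6-ethyl-2-iodo-6-methylnonan-4-ol.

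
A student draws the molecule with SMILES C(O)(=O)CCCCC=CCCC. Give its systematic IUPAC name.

dec-6-enoic acid

The longest carbon chain that includes the –COOH group and the multiple bond has 10 carbons, so the parent hydride is decane.
The highest-priority functional group is a carboxylic acid (terminal –COOH), so the name ends in -oic acid.
There is one C=C double bond, indicated by the ending -ene.
Choose the numbering such that the carboxylic acid carbon is C-1 by definition.
This places the double bond between C-6 and C-7.
Assembling the pieces gives dec-6-enoic acid.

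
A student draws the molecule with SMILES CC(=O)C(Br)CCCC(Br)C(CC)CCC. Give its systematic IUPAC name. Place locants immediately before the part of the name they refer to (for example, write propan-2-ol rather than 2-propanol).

The longest chain bearing the carbonyl is 11 carbons long (undecane).
The principal characteristic group is a ketone (C=O on an internal carbon), named with the suffix -one.
Number the chain so that numbering from this end puts the carbonyl group at C-2 rather than C-10.
That gives the carbonyl at C-2; bromo groups at C-3 and C-7; an ethyl group at C-8.
Prefixes are listed alphabetically: bromo, ethyl.
The name is 3,7-dibromo-8-ethylundecan-2-one.

3,7-dibromo-8-ethylundecan-2-one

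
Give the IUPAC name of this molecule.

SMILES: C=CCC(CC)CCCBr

Counting along the main chain through the multiple bond gives 7 carbons: the parent is heptane.
A C=C double bond in the chain gives the infix -ene-.
The numbering direction is chosen so that numbering from this end puts the double bond at C-1 rather than C-6.
With this numbering: the double bond between C-1 and C-2; a bromo group at C-7; an ethyl group at C-4.
Prefixes are listed alphabetically: bromo, ethyl.
The name is 7-bromo-4-ethylhept-1-ene.

7-bromo-4-ethylhept-1-ene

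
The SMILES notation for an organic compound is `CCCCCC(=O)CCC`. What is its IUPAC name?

nonan-4-one

Counting along the main chain through the carbonyl gives 9 carbons: the parent is nonane.
The highest-priority functional group is a ketone (C=O on an internal carbon), so the name ends in -one.
Choose the numbering such that numbering from this end puts the carbonyl group at C-4 rather than C-6.
With this numbering: the carbonyl at C-4.
The name is nonan-4-one.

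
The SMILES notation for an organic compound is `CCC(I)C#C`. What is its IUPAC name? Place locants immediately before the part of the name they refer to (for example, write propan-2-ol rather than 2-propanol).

The longest chain bearing the multiple bond is 5 carbons long (pentane).
There is one C≡C triple bond, indicated by the ending -yne.
Number the chain so that numbering from this end puts the triple bond at C-1 rather than C-4.
That gives the triple bond between C-1 and C-2; an iodo group at C-3.
Putting it together: 3-iodopent-1-yne.

3-iodopent-1-yne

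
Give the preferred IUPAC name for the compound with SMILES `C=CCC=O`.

Counting along the main chain through the –CHO group and the multiple bond gives 4 carbons: the parent is butane.
The principal characteristic group is an aldehyde (terminal –CHO), named with the suffix -al.
A C=C double bond in the chain gives the infix -ene-.
The numbering direction is chosen so that the aldehyde carbon is C-1 by definition.
This places the double bond between C-3 and C-4.
Assembling the pieces gives but-3-enal.

but-3-enal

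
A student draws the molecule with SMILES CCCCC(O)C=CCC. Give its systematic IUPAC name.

non-3-en-5-ol

The longest chain bearing the –OH group and the multiple bond is 9 carbons long (nonane).
The principal characteristic group is an alcohol (–OH), named with the suffix -ol.
The chain contains a C=C double bond, so the unsaturation ending is -ene.
Choose the numbering such that numbering from this end puts the double bond at C-3 rather than C-6.
That gives the hydroxyl at C-5; the double bond between C-3 and C-4.
Assembling the pieces gives non-3-en-5-ol.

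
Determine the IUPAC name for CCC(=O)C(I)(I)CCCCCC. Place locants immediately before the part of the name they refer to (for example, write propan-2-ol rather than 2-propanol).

4,4-diiododecan-3-one

Counting along the main chain through the carbonyl gives 10 carbons: the parent is decane.
The highest-priority functional group is a ketone (C=O on an internal carbon), so the name ends in -one.
Number the chain so that numbering from this end puts the carbonyl group at C-3 rather than C-8.
That gives the carbonyl at C-3; two iodo groups at C-4.
Assembling the pieces gives 4,4-diiododecan-3-one.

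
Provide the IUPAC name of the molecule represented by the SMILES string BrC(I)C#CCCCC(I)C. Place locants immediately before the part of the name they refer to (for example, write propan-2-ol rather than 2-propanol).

Counting along the main chain through the multiple bond gives 8 carbons: the parent is octane.
There is one C≡C triple bond, indicated by the ending -yne.
Number the chain so that numbering from this end puts the triple bond at C-2 rather than C-6.
This places the triple bond between C-2 and C-3; a bromo group at C-1; iodo groups at C-1 and C-7.
Prefixes are listed alphabetically: bromo, iodo.
Putting it together: 1-bromo-1,7-diiodooct-2-yne.

1-bromo-1,7-diiodooct-2-yne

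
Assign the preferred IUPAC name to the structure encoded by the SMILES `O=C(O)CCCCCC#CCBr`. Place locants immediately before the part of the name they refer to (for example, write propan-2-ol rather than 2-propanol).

The longest chain bearing the –COOH group and the multiple bond is 9 carbons long (nonane).
The principal characteristic group is a carboxylic acid (terminal –COOH), named with the suffix -oic acid.
A C≡C triple bond in the chain gives the infix -yne-.
Choose the numbering such that the carboxylic acid carbon is C-1 by definition.
With this numbering: the triple bond between C-7 and C-8; a bromo group at C-9.
The name is 9-bromonon-7-ynoic acid.

9-bromonon-7-ynoic acid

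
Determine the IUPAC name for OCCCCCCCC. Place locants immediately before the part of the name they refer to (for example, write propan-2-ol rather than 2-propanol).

octan-1-ol

Counting along the main chain through the –OH group gives 8 carbons: the parent is octane.
An alcohol (–OH) is the principal characteristic group, giving the suffix -ol.
The numbering direction is chosen so that numbering from this end puts the hydroxyl group at C-1 rather than C-8.
That gives the hydroxyl at C-1.
The name is octan-1-ol.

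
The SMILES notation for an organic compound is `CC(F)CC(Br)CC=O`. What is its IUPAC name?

3-bromo-5-fluorohexanal

Counting along the main chain through the –CHO group gives 6 carbons: the parent is hexane.
The principal characteristic group is an aldehyde (terminal –CHO), named with the suffix -al.
Choose the numbering such that the aldehyde carbon is C-1 by definition.
That gives a bromo group at C-3; a fluoro group at C-5.
The substituents are ordered alphabetically, ignoring any di-/tri- multipliers.
Putting it together: 3-bromo-5-fluorohexanal.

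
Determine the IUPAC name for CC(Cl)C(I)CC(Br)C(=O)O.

2-bromo-5-chloro-4-iodohexanoic acid

The longest carbon chain that includes the –COOH group has 6 carbons, so the parent hydride is hexane.
The highest-priority functional group is a carboxylic acid (terminal –COOH), so the name ends in -oic acid.
Number the chain so that the carboxylic acid carbon is C-1 by definition.
That gives a bromo group at C-2; a chloro group at C-5; an iodo group at C-4.
The substituents are ordered alphabetically, ignoring any di-/tri- multipliers.
The name is 2-bromo-5-chloro-4-iodohexanoic acid.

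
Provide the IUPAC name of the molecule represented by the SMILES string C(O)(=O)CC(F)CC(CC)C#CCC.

5-ethyl-3-fluoronon-6-ynoic acid

The longest carbon chain that includes the –COOH group and the multiple bond has 9 carbons, so the parent hydride is nonane.
The principal characteristic group is a carboxylic acid (terminal –COOH), named with the suffix -oic acid.
A C≡C triple bond in the chain gives the infix -yne-.
The numbering direction is chosen so that the carboxylic acid carbon is C-1 by definition.
That gives the triple bond between C-6 and C-7; an ethyl group at C-5; a fluoro group at C-3.
Prefixes are listed alphabetically: ethyl, fluoro.
The name is 5-ethyl-3-fluoronon-6-ynoic acid.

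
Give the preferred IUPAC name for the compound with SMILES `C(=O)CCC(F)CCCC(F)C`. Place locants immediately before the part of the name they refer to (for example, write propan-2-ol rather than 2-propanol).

4,8-difluorononanal

The longest chain bearing the –CHO group is 9 carbons long (nonane).
The highest-priority functional group is an aldehyde (terminal –CHO), so the name ends in -al.
The numbering direction is chosen so that the aldehyde carbon is C-1 by definition.
That gives fluoro groups at C-4 and C-8.
Assembling the pieces gives 4,8-difluorononanal.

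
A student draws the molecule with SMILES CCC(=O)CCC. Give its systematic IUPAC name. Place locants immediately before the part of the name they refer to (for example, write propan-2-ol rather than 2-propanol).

hexan-3-one

Counting along the main chain through the carbonyl gives 6 carbons: the parent is hexane.
The highest-priority functional group is a ketone (C=O on an internal carbon), so the name ends in -one.
Choose the numbering such that numbering from this end puts the carbonyl group at C-3 rather than C-4.
That gives the carbonyl at C-3.
The name is hexan-3-one.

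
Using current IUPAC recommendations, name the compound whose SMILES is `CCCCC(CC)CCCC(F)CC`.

7-ethyl-3-fluoroundecane

The parent chain contains 11 carbons (undecane).
The numbering direction is chosen so that the substituent locant set {3,7} is lower than {5,9} at the first point of difference.
That gives an ethyl group at C-7; a fluoro group at C-3.
Substituent prefixes are cited in alphabetical order (multiplying prefixes like di-/tri- are ignored for ordering).
Putting it together: 7-ethyl-3-fluoroundecane.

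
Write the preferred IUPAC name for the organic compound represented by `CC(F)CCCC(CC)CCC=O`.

4-ethyl-8-fluorononanal

The longest carbon chain that includes the –CHO group has 9 carbons, so the parent hydride is nonane.
The principal characteristic group is an aldehyde (terminal –CHO), named with the suffix -al.
Number the chain so that the aldehyde carbon is C-1 by definition.
This places an ethyl group at C-4; a fluoro group at C-8.
Substituent prefixes are cited in alphabetical order (multiplying prefixes like di-/tri- are ignored for ordering).
The name is 4-ethyl-8-fluorononanal.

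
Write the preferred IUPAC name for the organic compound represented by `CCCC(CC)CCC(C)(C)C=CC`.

7-ethyl-4,4-dimethyldec-2-ene

The longest chain bearing the multiple bond is 10 carbons long (decane).
There is one C=C double bond, indicated by the ending -ene.
Number the chain so that numbering from this end puts the double bond at C-2 rather than C-8.
That gives the double bond between C-2 and C-3; an ethyl group at C-7; two methyl groups at C-4.
Prefixes are listed alphabetically: ethyl, methyl.
The name is 7-ethyl-4,4-dimethyldec-2-ene.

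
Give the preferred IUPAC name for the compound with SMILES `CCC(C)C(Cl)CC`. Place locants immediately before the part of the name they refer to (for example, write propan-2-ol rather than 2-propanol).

3-chloro-4-methylhexane

The longest continuous carbon chain has 6 atoms, so the parent hydride is hexane.
Choose the numbering such that the locant sets are identical either way, so the alphabetically earlier chloro substituent takes the lower locant (3 rather than 4).
That gives a chloro group at C-3; a methyl group at C-4.
The substituents are ordered alphabetically, ignoring any di-/tri- multipliers.
Putting it together: 3-chloro-4-methylhexane.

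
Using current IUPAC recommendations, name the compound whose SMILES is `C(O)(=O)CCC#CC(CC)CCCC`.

6-ethyldec-4-ynoic acid

The longest chain bearing the –COOH group and the multiple bond is 10 carbons long (decane).
The principal characteristic group is a carboxylic acid (terminal –COOH), named with the suffix -oic acid.
There is one C≡C triple bond, indicated by the ending -yne.
Number the chain so that the carboxylic acid carbon is C-1 by definition.
With this numbering: the triple bond between C-4 and C-5; an ethyl group at C-6.
The name is 6-ethyldec-4-ynoic acid.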